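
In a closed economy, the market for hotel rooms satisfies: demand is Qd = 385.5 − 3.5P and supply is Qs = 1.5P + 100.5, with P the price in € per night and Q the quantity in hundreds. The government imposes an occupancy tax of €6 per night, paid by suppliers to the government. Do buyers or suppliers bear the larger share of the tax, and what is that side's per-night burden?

Before the tax: set 385.5 − 3.5P = 1.5P + 100.5 → P* = €57, Q* = 186.
With the tax collected from suppliers, supply shifts: Qs = 1.5(P − 6) + 100.5.
Solving gives Q = 179.7 with buyers paying €58.8 and suppliers receiving €52.8 (the €6 wedge).
Per-night burden: buyers €1.8, suppliers €4.2.
Suppliers take the larger share because supply is less price-elastic here (demand slope 3.5 vs supply slope 1.5).

Suppliers bear the larger share: €4.2 per night.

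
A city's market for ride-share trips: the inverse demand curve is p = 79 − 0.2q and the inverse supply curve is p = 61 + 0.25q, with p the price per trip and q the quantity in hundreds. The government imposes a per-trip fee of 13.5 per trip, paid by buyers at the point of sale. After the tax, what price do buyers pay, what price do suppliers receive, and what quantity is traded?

Rewrite in direct form: qd = 395 − 5p and qs = 4p − 244.
Before the tax: set 395 − 5p = 4p − 244 → p* = 71, q* = 40.
With the tax collected from buyers, demand (in seller-price terms) shifts: qd = 395 − 5(p + 13.5).
New equilibrium: buyers pay 77, suppliers receive 63.5, q = 10. (Wedge: pb − ps = 13.5.)
The less price-elastic side of the market bears the larger share of a per-unit tax.

Buyers pay 77; suppliers receive 63.5; quantity = 10.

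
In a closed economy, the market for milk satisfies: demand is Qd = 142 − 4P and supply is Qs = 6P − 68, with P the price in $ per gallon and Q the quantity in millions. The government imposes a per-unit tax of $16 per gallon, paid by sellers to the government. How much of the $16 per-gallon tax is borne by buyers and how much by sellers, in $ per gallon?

Buyers bear $9.6 per gallon; sellers bear $6.4 per gallon.

Without the tax, 142 − 4P = 6P − 68 gives 10P = 210, so P* = $21 and Q* = 58.
With the tax collected from sellers, supply shifts: Qs = 6(P − 16) − 68.
New equilibrium: buyers pay $30.6, sellers receive $14.6, Q = 19.6. (Wedge: Pb − Ps = 16.)
Burden on buyers: $9.6; on sellers: $6.4. (They sum to $16.)
The less price-elastic side of the market bears the larger share of a per-unit tax.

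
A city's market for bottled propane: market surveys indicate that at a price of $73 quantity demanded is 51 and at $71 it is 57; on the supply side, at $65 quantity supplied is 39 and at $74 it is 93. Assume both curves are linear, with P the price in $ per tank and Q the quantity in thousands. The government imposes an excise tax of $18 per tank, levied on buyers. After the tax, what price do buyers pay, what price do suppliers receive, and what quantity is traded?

Buyers pay $81; suppliers receive $63; quantity = 27.

Demand slope: (57 − 51)/(71 − 73) = -3, so Qd = 270 − 3P.
Supply slope: (93 − 39)/(74 − 65) = 6, so Qs = 6P − 351.
Without the tax, 270 − 3P = 6P − 351 gives 9P = 621, so P* = $69 and Q* = 63.
With the tax collected from buyers, demand (in seller-price terms) shifts: Qd = 270 − 3(P + 18).
Solving gives Q = 27 with buyers paying $81 and suppliers receiving $63 (the $18 wedge).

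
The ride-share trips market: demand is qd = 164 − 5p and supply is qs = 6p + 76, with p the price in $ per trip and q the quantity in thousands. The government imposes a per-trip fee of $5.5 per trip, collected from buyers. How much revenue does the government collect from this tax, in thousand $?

Before the tax: set 164 − 5p = 6p + 76 → p* = $8, q* = 124.
With the tax collected from buyers, demand (in seller-price terms) shifts: qd = 164 − 5(p + 5.5).
New equilibrium: buyers pay $11, suppliers receive $5.5, q = 109. (Wedge: pb − ps = 5.5.)
Revenue = t · Q = 5.5 · 109 = $599.5.

Tax revenue = $599.5 thousand.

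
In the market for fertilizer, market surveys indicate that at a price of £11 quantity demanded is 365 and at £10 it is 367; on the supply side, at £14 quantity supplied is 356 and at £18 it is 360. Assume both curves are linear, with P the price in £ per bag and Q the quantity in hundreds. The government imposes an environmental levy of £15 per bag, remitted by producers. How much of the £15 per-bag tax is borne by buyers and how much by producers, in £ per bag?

Demand slope: (367 − 365)/(10 − 11) = -2, so Qd = 387 − 2P.
Supply slope: (360 − 356)/(18 − 14) = 1, so Qs = P + 342.
Without the tax, 387 − 2P = P + 342 gives 3P = 45, so P* = £15 and Q* = 357.
With the tax collected from producers, supply shifts: Qs = (P − 15) + 342.
New equilibrium: buyers pay £20, producers receive £5, Q = 347. (Wedge: Pb − Ps = 15.)
Burden on buyers: £5; on producers: £10. (They sum to £15.)

Buyers bear £5 per bag; producers bear £10 per bag.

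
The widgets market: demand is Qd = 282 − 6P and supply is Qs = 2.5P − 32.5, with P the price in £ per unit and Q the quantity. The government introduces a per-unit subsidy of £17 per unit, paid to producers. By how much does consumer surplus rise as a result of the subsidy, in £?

Without the subsidy, 282 − 6P = 2.5P − 32.5 gives 8.5P = 314.5, so P* = £37 and Q* = 60.
With a per-unit subsidy paid to producers, each receives P + 17 per unit sold, so supply becomes Qs = 2.5(P + 17) − 32.5.
Solving gives Q = 90 with buyers paying £32 and producers receiving £49 (the £17 wedge).
ΔCS is the trapezoid between Q = 90 and Q = 60 of height £5: ½ · (60 + 90) · 5 = £375.

Consumer surplus rises by £375.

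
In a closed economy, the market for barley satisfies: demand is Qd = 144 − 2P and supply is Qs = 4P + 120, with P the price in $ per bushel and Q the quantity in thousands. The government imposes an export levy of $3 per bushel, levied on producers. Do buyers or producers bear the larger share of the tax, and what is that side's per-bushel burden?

Buyers bear the larger share: $2 per bushel.

Before the tax: set 144 − 2P = 4P + 120 → P* = $4, Q* = 136.
With the tax collected from producers, supply shifts: Qs = 4(P − 3) + 120.
New equilibrium: buyers pay $6, producers receive $3, Q = 132. (Wedge: Pb − Ps = 3.)
Per-bushel burden: buyers $2, producers $1.
Buyers take the larger share because demand is less price-elastic here (demand slope 2 vs supply slope 4).
The less price-elastic side of the market bears the larger share of a per-unit tax.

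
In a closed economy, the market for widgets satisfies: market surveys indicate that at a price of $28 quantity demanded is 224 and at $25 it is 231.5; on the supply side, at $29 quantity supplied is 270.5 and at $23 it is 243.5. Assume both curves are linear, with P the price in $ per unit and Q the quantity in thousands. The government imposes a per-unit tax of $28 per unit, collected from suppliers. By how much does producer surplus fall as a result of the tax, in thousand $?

Demand slope: (231.5 − 224)/(25 − 28) = -2.5, so Qd = 294 − 2.5P.
Supply slope: (243.5 − 270.5)/(23 − 29) = 4.5, so Qs = 4.5P + 140.
Without the tax, 294 − 2.5P = 4.5P + 140 gives 7P = 154, so P* = $22 and Q* = 239.
With the tax collected from suppliers, supply shifts: Qs = 4.5(P − 28) + 140.
Solving gives Q = 194 with buyers paying $40 and suppliers receiving $12 (the $28 wedge).
ΔPS is the trapezoid between Q = 194 and Q = 239 of height $10: ½ · (239 + 194) · 10 = $2165.

Producer surplus falls by $2165 thousand.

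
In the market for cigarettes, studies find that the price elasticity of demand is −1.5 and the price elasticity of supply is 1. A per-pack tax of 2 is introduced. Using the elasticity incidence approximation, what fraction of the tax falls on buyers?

Buyers' share ≈ 0.4.

Incidence ratio: buyers' share ≈ εs / (εs + |εd|) = 1 / (1 + 1.5) = 0.4.
Supply is the less elastic side, so buyers bear the smaller share.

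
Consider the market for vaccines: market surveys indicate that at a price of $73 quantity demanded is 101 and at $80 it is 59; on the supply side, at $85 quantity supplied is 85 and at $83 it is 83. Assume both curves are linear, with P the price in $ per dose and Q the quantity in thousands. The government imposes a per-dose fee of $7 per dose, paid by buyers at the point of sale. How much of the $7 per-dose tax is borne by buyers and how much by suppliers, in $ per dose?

Buyers bear $1 per dose; suppliers bear $6 per dose.

Demand slope: (59 − 101)/(80 − 73) = -6, so Qd = 539 − 6P.
Supply slope: (83 − 85)/(83 − 85) = 1, so Qs = P.
Before the tax: set 539 − 6P = P → P* = $77, Q* = 77.
With the tax collected from buyers, demand (in seller-price terms) shifts: Qd = 539 − 6(P + 7).
New equilibrium: buyers pay $78, suppliers receive $71, Q = 71. (Wedge: Pb − Ps = 7.)
Burden on buyers: $1; on suppliers: $6. (They sum to $7.)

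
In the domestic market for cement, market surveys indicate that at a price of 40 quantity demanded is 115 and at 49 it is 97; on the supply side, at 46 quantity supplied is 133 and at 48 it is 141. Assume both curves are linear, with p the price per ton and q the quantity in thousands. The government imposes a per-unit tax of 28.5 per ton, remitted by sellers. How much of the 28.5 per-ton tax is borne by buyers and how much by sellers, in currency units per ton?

Buyers bear 19 per ton; sellers bear 9.5 per ton.

Demand slope: (97 − 115)/(49 − 40) = -2, so qd = 195 − 2p.
Supply slope: (141 − 133)/(48 − 46) = 4, so qs = 4p − 51.
Without the tax, 195 − 2p = 4p − 51 gives 6p = 246, so p* = 41 and q* = 113.
With the tax collected from sellers, supply shifts: qs = 4(p − 28.5) − 51.
New equilibrium: buyers pay 60, sellers receive 31.5, q = 75. (Wedge: pb − ps = 28.5.)
Burden on buyers: 19; on sellers: 9.5. (They sum to 28.5.)
The less price-elastic side of the market bears the larger share of a per-unit tax.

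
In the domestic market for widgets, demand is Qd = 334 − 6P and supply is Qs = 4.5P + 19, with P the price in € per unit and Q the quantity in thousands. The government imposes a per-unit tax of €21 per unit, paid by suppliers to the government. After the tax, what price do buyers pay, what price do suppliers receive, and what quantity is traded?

Buyers pay €39; suppliers receive €18; quantity = 100.

Without the tax, 334 − 6P = 4.5P + 19 gives 10.5P = 315, so P* = €30 and Q* = 154.
With the tax collected from suppliers, supply shifts: Qs = 4.5(P − 21) + 19.
Solving gives Q = 100 with buyers paying €39 and suppliers receiving €18 (the €21 wedge).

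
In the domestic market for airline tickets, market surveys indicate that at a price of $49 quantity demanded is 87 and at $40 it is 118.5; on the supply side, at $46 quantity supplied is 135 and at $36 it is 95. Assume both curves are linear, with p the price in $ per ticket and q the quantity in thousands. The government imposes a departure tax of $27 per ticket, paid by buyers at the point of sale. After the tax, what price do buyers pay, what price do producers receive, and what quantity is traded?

Buyers pay $55.4; producers receive $28.4; quantity = 64.6.

Demand slope: (118.5 − 87)/(40 − 49) = -3.5, so qd = 258.5 − 3.5p.
Supply slope: (95 − 135)/(36 − 46) = 4, so qs = 4p − 49.
Before the tax: set 258.5 − 3.5p = 4p − 49 → p* = $41, q* = 115.
With the tax collected from buyers, demand (in seller-price terms) shifts: qd = 258.5 − 3.5(p + 27).
Solving gives q = 64.6 with buyers paying $55.4 and producers receiving $28.4 (the $27 wedge).
The less price-elastic side of the market bears the larger share of a per-unit tax.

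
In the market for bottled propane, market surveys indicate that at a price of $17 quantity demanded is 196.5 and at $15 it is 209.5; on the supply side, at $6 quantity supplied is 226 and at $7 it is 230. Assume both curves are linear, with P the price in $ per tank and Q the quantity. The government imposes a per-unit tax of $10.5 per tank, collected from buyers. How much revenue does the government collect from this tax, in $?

Demand slope: (209.5 − 196.5)/(15 − 17) = -6.5, so Qd = 307 − 6.5P.
Supply slope: (230 − 226)/(7 − 6) = 4, so Qs = 4P + 202.
Before the tax: set 307 − 6.5P = 4P + 202 → P* = $10, Q* = 242.
With the tax collected from buyers, demand (in seller-price terms) shifts: Qd = 307 − 6.5(P + 10.5).
Solving gives Q = 216 with buyers paying $14 and suppliers receiving $3.5 (the $10.5 wedge).
Revenue = t · Q = 10.5 · 216 = $2268.

Tax revenue = $2268.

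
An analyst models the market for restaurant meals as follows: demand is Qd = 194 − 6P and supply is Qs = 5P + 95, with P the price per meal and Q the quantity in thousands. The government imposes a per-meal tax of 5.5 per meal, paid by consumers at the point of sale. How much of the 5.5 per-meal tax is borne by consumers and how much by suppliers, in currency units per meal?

Before the tax: set 194 − 6P = 5P + 95 → P* = 9, Q* = 140.
With the tax collected from consumers, demand (in seller-price terms) shifts: Qd = 194 − 6(P + 5.5).
New equilibrium: consumers pay 11.5, suppliers receive 6, Q = 125. (Wedge: Pb − Ps = 5.5.)
Burden on consumers: 2.5; on suppliers: 3. (They sum to 5.5.)
The less price-elastic side of the market bears the larger share of a per-unit tax.

Consumers bear 2.5 per meal; suppliers bear 3 per meal.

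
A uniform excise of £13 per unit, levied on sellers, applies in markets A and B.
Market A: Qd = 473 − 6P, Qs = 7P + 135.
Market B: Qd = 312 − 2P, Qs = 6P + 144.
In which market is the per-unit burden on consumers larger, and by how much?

Market A: pre-tax P* = £26, Q* = 317; post-tax Q = 275; per-unit burden on consumers = £7.
Market B: pre-tax P* = £21, Q* = 270; post-tax Q = 250.5; per-unit burden on consumers = £9.75.
Difference: £7 vs £9.75 → market B is larger by £2.75.

Market B, by £2.75.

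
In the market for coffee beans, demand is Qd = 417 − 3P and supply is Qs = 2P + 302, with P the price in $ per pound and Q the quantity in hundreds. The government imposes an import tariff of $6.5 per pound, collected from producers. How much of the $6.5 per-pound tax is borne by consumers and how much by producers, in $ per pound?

Before the tax: set 417 − 3P = 2P + 302 → P* = $23, Q* = 348.
With the tax collected from producers, supply shifts: Qs = 2(P − 6.5) + 302.
New equilibrium: consumers pay $25.6, producers receive $19.1, Q = 340.2. (Wedge: Pb − Ps = 6.5.)
Burden on consumers: $2.6; on producers: $3.9. (They sum to $6.5.)

Consumers bear $2.6 per pound; producers bear $3.9 per pound.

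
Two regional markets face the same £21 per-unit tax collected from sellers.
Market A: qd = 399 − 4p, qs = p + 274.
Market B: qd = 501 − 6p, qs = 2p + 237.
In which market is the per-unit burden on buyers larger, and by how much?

Market A: pre-tax p* = £25, q* = 299; post-tax q = 282.2; per-unit burden on buyers = £4.2.
Market B: pre-tax p* = £33, q* = 303; post-tax q = 271.5; per-unit burden on buyers = £5.25.
Difference: £4.2 vs £5.25 → market B is larger by £1.05.

Market B, by £1.05.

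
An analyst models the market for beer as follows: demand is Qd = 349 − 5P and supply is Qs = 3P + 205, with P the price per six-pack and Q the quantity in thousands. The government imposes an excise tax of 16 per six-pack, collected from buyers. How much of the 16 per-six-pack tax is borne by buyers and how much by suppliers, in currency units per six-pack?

Buyers bear 6 per six-pack; suppliers bear 10 per six-pack.

Without the tax, 349 − 5P = 3P + 205 gives 8P = 144, so P* = 18 and Q* = 259.
With the tax collected from buyers, demand (in seller-price terms) shifts: Qd = 349 − 5(P + 16).
Solving gives Q = 229 with buyers paying 24 and suppliers receiving 8 (the 16 wedge).
Burden on buyers: 6; on suppliers: 10. (They sum to 16.)
The less price-elastic side of the market bears the larger share of a per-unit tax.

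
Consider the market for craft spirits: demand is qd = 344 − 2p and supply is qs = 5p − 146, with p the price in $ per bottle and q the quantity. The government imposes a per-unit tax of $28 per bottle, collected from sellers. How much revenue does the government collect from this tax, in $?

Before the tax: set 344 − 2p = 5p − 146 → p* = $70, q* = 204.
With the tax collected from sellers, supply shifts: qs = 5(p − 28) − 146.
Solving gives q = 164 with consumers paying $90 and sellers receiving $62 (the $28 wedge).
Revenue = t · Q = 28 · 164 = $4592.

Tax revenue = $4592.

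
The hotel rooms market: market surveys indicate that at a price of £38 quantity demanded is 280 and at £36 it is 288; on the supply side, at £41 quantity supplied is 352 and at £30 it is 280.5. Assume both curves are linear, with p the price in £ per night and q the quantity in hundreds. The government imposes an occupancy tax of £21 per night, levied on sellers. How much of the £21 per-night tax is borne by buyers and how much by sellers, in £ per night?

Demand slope: (288 − 280)/(36 − 38) = -4, so qd = 432 − 4p.
Supply slope: (280.5 − 352)/(30 − 41) = 6.5, so qs = 6.5p + 85.5.
Without the tax, 432 − 4p = 6.5p + 85.5 gives 10.5p = 346.5, so p* = £33 and q* = 300.
With the tax collected from sellers, supply shifts: qs = 6.5(p − 21) + 85.5.
Solving gives q = 248 with buyers paying £46 and sellers receiving £25 (the £21 wedge).
Burden on buyers: £13; on sellers: £8. (They sum to £21.)
The less price-elastic side of the market bears the larger share of a per-unit tax.

Buyers bear £13 per night; sellers bear £8 per night.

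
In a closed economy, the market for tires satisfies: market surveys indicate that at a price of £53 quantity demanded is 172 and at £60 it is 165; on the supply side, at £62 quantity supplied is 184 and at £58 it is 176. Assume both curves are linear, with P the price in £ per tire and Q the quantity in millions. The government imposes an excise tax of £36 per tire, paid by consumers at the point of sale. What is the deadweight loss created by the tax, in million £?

Deadweight loss = £432 million.

Demand slope: (165 − 172)/(60 − 53) = -1, so Qd = 225 − P.
Supply slope: (176 − 184)/(58 − 62) = 2, so Qs = 2P + 60.
Before the tax: set 225 − P = 2P + 60 → P* = £55, Q* = 170.
With the tax collected from consumers, demand (in seller-price terms) shifts: Qd = 225 − (P + 36).
Solving gives Q = 146 with consumers paying £79 and sellers receiving £43 (the £36 wedge).
Quantity falls by |ΔQ| = |170 − 146| = 24.
DWL = ½ · t · |ΔQ| = ½ · 36 · 24 = £432.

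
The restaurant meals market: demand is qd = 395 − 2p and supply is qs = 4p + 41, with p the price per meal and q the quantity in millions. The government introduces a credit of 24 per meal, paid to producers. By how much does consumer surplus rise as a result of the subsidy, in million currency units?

Consumer surplus rises by 4688 million.

Without the subsidy, 395 − 2p = 4p + 41 gives 6p = 354, so p* = 59 and q* = 277.
With a per-unit subsidy paid to producers, each receives p + 24 per unit sold, so supply becomes qs = 4(p + 24) + 41.
New equilibrium: consumers pay 43, producers receive 67, q = 309. (Wedge: pb − ps = −24.)
ΔCS is the trapezoid between Q = 309 and Q = 277 of height 16: ½ · (277 + 309) · 16 = 4688.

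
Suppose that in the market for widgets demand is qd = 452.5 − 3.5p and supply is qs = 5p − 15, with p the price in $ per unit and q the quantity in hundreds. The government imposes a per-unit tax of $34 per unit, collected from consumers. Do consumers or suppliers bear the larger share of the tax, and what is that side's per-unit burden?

Consumers bear the larger share: $20 per unit.

Before the tax: set 452.5 − 3.5p = 5p − 15 → p* = $55, q* = 260.
With the tax collected from consumers, demand (in seller-price terms) shifts: qd = 452.5 − 3.5(p + 34).
Solving gives q = 190 with consumers paying $75 and suppliers receiving $41 (the $34 wedge).
Per-unit burden: consumers $20, suppliers $14.
Consumers take the larger share because demand is less price-elastic here (demand slope 3.5 vs supply slope 5).
The less price-elastic side of the market bears the larger share of a per-unit tax.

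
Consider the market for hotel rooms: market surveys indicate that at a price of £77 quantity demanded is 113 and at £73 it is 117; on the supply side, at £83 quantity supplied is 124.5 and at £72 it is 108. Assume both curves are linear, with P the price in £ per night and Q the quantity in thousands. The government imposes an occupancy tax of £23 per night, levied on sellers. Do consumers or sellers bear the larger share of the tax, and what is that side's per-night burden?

Demand slope: (117 − 113)/(73 − 77) = -1, so Qd = 190 − P.
Supply slope: (108 − 124.5)/(72 − 83) = 1.5, so Qs = 1.5P.
Before the tax: set 190 − P = 1.5P → P* = £76, Q* = 114.
With the tax collected from sellers, supply shifts: Qs = 1.5(P − 23).
New equilibrium: consumers pay £89.8, sellers receive £66.8, Q = 100.2. (Wedge: Pb − Ps = 23.)
Per-night burden: consumers £13.8, sellers £9.2.
Consumers take the larger share because demand is less price-elastic here (demand slope 1 vs supply slope 1.5).
The less price-elastic side of the market bears the larger share of a per-unit tax.

Consumers bear the larger share: £13.8 per night.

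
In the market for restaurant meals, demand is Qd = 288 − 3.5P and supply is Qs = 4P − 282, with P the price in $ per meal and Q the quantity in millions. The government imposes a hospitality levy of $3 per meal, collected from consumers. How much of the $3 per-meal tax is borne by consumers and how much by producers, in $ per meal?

Consumers bear $1.6 per meal; producers bear $1.4 per meal.

Without the tax, 288 − 3.5P = 4P − 282 gives 7.5P = 570, so P* = $76 and Q* = 22.
With the tax collected from consumers, demand (in seller-price terms) shifts: Qd = 288 − 3.5(P + 3).
New equilibrium: consumers pay $77.6, producers receive $74.6, Q = 16.4. (Wedge: Pb − Ps = 3.)
Burden on consumers: $1.6; on producers: $1.4. (They sum to $3.)
The less price-elastic side of the market bears the larger share of a per-unit tax.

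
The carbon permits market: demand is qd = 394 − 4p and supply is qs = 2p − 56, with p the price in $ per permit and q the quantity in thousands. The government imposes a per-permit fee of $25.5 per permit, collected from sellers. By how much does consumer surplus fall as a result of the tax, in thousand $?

Before the tax: set 394 − 4p = 2p − 56 → p* = $75, q* = 94.
With the tax collected from sellers, supply shifts: qs = 2(p − 25.5) − 56.
New equilibrium: consumers pay $83.5, sellers receive $58, q = 60. (Wedge: pb − ps = 25.5.)
ΔCS is the trapezoid between Q = 60 and Q = 94 of height $8.5: ½ · (94 + 60) · 8.5 = $654.5.

Consumer surplus falls by $654.5 thousand.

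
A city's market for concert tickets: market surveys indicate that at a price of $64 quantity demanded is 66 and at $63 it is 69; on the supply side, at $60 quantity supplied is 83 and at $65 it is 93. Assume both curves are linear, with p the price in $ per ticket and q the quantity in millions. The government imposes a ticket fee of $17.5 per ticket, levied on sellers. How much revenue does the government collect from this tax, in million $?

Demand slope: (69 − 66)/(63 − 64) = -3, so qd = 258 − 3p.
Supply slope: (93 − 83)/(65 − 60) = 2, so qs = 2p − 37.
Without the tax, 258 − 3p = 2p − 37 gives 5p = 295, so p* = $59 and q* = 81.
With the tax collected from sellers, supply shifts: qs = 2(p − 17.5) − 37.
Solving gives q = 60 with consumers paying $66 and sellers receiving $48.5 (the $17.5 wedge).
Revenue = t · Q = 17.5 · 60 = $1050.

Tax revenue = $1050 million.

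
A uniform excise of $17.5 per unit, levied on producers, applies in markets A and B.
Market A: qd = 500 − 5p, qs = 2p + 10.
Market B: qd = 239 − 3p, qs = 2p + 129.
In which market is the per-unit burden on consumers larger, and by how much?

Market B, by $2.

Market A: pre-tax p* = $70, q* = 150; post-tax q = 125; per-unit burden on consumers = $5.
Market B: pre-tax p* = $22, q* = 173; post-tax q = 152; per-unit burden on consumers = $7.
Difference: $5 vs $7 → market B is larger by $2.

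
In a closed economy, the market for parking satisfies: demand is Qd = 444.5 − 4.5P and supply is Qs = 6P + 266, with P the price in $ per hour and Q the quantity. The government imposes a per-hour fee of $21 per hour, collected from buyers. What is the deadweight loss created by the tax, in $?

Deadweight loss = $567.

Without the tax, 444.5 − 4.5P = 6P + 266 gives 10.5P = 178.5, so P* = $17 and Q* = 368.
With the tax collected from buyers, demand (in seller-price terms) shifts: Qd = 444.5 − 4.5(P + 21).
Solving gives Q = 314 with buyers paying $29 and producers receiving $8 (the $21 wedge).
Quantity falls by |ΔQ| = |368 − 314| = 54.
DWL = ½ · t · |ΔQ| = ½ · 21 · 54 = $567.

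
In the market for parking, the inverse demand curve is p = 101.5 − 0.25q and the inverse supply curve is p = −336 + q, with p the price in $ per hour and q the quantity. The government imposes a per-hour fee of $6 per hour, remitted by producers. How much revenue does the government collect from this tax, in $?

Inverting to q(p) form: qd = 406 − 4p; qs = p + 336.
Without the tax, 406 − 4p = p + 336 gives 5p = 70, so p* = $14 and q* = 350.
With the tax collected from producers, supply shifts: qs = (p − 6) + 336.
Solving gives q = 345.2 with consumers paying $15.2 and producers receiving $9.2 (the $6 wedge).
Revenue = t · Q = 6 · 345.2 = $2071.2.

Tax revenue = $2071.2.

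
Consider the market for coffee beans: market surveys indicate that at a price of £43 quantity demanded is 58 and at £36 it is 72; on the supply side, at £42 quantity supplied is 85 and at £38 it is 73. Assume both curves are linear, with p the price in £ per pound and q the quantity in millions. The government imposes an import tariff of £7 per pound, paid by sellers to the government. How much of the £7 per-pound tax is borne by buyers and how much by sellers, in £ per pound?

Buyers bear £4.2 per pound; sellers bear £2.8 per pound.

Demand slope: (72 − 58)/(36 − 43) = -2, so qd = 144 − 2p.
Supply slope: (73 − 85)/(38 − 42) = 3, so qs = 3p − 41.
Before the tax: set 144 − 2p = 3p − 41 → p* = £37, q* = 70.
With the tax collected from sellers, supply shifts: qs = 3(p − 7) − 41.
Solving gives q = 61.6 with buyers paying £41.2 and sellers receiving £34.2 (the £7 wedge).
Burden on buyers: £4.2; on sellers: £2.8. (They sum to £7.)
The less price-elastic side of the market bears the larger share of a per-unit tax.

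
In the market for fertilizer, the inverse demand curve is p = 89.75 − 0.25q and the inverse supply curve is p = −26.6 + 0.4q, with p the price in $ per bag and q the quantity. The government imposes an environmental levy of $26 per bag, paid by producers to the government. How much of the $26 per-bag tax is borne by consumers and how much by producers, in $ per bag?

Consumers bear $10 per bag; producers bear $16 per bag.

Rewrite in direct form: qd = 359 − 4p and qs = 2.5p + 66.5.
Without the tax, 359 − 4p = 2.5p + 66.5 gives 6.5p = 292.5, so p* = $45 and q* = 179.
With the tax collected from producers, supply shifts: qs = 2.5(p − 26) + 66.5.
Solving gives q = 139 with consumers paying $55 and producers receiving $29 (the $26 wedge).
Burden on consumers: $10; on producers: $16. (They sum to $26.)
The less price-elastic side of the market bears the larger share of a per-unit tax.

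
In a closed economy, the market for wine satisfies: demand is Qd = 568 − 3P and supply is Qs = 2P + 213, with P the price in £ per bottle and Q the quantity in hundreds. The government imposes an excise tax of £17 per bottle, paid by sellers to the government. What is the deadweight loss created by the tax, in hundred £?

Deadweight loss = £173.4 hundred.

Without the tax, 568 − 3P = 2P + 213 gives 5P = 355, so P* = £71 and Q* = 355.
With the tax collected from sellers, supply shifts: Qs = 2(P − 17) + 213.
Solving gives Q = 334.6 with consumers paying £77.8 and sellers receiving £60.8 (the £17 wedge).
Quantity falls by |ΔQ| = |355 − 334.6| = 20.4.
DWL = ½ · t · |ΔQ| = ½ · 17 · 20.4 = £173.4.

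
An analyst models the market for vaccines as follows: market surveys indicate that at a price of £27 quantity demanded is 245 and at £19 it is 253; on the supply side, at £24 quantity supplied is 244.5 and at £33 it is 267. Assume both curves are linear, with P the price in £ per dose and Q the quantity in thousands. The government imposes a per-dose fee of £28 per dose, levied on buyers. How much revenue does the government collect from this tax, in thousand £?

Demand slope: (253 − 245)/(19 − 27) = -1, so Qd = 272 − P.
Supply slope: (267 − 244.5)/(33 − 24) = 2.5, so Qs = 2.5P + 184.5.
Before the tax: set 272 − P = 2.5P + 184.5 → P* = £25, Q* = 247.
With the tax collected from buyers, demand (in seller-price terms) shifts: Qd = 272 − (P + 28).
New equilibrium: buyers pay £45, producers receive £17, Q = 227. (Wedge: Pb − Ps = 28.)
Revenue = t · Q = 28 · 227 = £6356.

Tax revenue = £6356 thousand.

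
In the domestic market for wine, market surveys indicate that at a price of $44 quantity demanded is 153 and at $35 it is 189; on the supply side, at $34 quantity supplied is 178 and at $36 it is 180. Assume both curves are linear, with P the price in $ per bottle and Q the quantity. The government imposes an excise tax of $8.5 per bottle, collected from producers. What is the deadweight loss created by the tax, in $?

Demand slope: (189 − 153)/(35 − 44) = -4, so Qd = 329 − 4P.
Supply slope: (180 − 178)/(36 − 34) = 1, so Qs = P + 144.
Without the tax, 329 − 4P = P + 144 gives 5P = 185, so P* = $37 and Q* = 181.
With the tax collected from producers, supply shifts: Qs = (P − 8.5) + 144.
New equilibrium: consumers pay $38.7, producers receive $30.2, Q = 174.2. (Wedge: Pb − Ps = 8.5.)
Quantity falls by |ΔQ| = |181 − 174.2| = 6.8.
DWL = ½ · t · |ΔQ| = ½ · 8.5 · 6.8 = $28.9.

Deadweight loss = $28.9.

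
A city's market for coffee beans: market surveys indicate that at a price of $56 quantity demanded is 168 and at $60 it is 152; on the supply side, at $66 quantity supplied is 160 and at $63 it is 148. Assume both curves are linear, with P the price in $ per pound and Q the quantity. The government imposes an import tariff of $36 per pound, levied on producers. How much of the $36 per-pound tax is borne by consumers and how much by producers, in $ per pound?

Demand slope: (152 − 168)/(60 − 56) = -4, so Qd = 392 − 4P.
Supply slope: (148 − 160)/(63 − 66) = 4, so Qs = 4P − 104.
Before the tax: set 392 − 4P = 4P − 104 → P* = $62, Q* = 144.
With the tax collected from producers, supply shifts: Qs = 4(P − 36) − 104.
Solving gives Q = 72 with consumers paying $80 and producers receiving $44 (the $36 wedge).
Burden on consumers: $18; on producers: $18. (They sum to $36.)
The less price-elastic side of the market bears the larger share of a per-unit tax.

Consumers bear $18 per pound; producers bear $18 per pound.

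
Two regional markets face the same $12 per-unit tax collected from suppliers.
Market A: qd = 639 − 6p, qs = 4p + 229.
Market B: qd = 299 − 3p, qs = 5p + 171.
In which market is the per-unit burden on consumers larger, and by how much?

Market A: pre-tax p* = $41, q* = 393; post-tax q = 364.2; per-unit burden on consumers = $4.8.
Market B: pre-tax p* = $16, q* = 251; post-tax q = 228.5; per-unit burden on consumers = $7.5.
Difference: $4.8 vs $7.5 → market B is larger by $2.7.

Market B, by $2.7.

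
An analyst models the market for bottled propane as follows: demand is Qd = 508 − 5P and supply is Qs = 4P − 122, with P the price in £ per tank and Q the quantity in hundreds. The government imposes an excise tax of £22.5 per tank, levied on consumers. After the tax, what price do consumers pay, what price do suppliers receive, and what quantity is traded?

Without the tax, 508 − 5P = 4P − 122 gives 9P = 630, so P* = £70 and Q* = 158.
With the tax collected from consumers, demand (in seller-price terms) shifts: Qd = 508 − 5(P + 22.5).
New equilibrium: consumers pay £80, suppliers receive £57.5, Q = 108. (Wedge: Pb − Ps = 22.5.)

Consumers pay £80; suppliers receive £57.5; quantity = 108.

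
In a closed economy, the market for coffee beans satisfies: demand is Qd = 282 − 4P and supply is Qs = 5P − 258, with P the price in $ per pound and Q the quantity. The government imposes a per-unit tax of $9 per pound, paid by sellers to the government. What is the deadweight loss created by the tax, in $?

Before the tax: set 282 − 4P = 5P − 258 → P* = $60, Q* = 42.
With the tax collected from sellers, supply shifts: Qs = 5(P − 9) − 258.
New equilibrium: consumers pay $65, sellers receive $56, Q = 22. (Wedge: Pb − Ps = 9.)
Quantity falls by |ΔQ| = |42 − 22| = 20.
DWL = ½ · t · |ΔQ| = ½ · 9 · 20 = $90.

Deadweight loss = $90.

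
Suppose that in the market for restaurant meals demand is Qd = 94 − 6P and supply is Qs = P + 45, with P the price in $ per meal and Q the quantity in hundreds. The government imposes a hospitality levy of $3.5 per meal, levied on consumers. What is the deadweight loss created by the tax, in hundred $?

Before the tax: set 94 − 6P = P + 45 → P* = $7, Q* = 52.
With the tax collected from consumers, demand (in seller-price terms) shifts: Qd = 94 − 6(P + 3.5).
Solving gives Q = 49 with consumers paying $7.5 and sellers receiving $4 (the $3.5 wedge).
Quantity falls by |ΔQ| = |52 − 49| = 3.
DWL = ½ · t · |ΔQ| = ½ · 3.5 · 3 = $5.25.

Deadweight loss = $5.25 hundred.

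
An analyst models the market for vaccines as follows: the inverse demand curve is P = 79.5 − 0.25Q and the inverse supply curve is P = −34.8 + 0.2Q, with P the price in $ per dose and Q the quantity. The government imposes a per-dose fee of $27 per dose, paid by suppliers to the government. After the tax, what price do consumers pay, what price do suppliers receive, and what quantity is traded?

Consumers pay $31; suppliers receive $4; quantity = 194.

Rewrite in direct form: Qd = 318 − 4P and Qs = 5P + 174.
Without the tax, 318 − 4P = 5P + 174 gives 9P = 144, so P* = $16 and Q* = 254.
With the tax collected from suppliers, supply shifts: Qs = 5(P − 27) + 174.
New equilibrium: consumers pay $31, suppliers receive $4, Q = 194. (Wedge: Pb − Ps = 27.)
The less price-elastic side of the market bears the larger share of a per-unit tax.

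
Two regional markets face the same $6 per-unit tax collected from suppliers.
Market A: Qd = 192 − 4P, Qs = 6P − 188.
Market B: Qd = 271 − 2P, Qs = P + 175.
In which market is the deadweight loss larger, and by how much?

Market A, by $31.2.

Market A: pre-tax P* = $38, Q* = 40; post-tax Q = 25.6; deadweight loss = $43.2.
Market B: pre-tax P* = $32, Q* = 207; post-tax Q = 203; deadweight loss = $12.
Difference: $43.2 vs $12 → market A is larger by $31.2.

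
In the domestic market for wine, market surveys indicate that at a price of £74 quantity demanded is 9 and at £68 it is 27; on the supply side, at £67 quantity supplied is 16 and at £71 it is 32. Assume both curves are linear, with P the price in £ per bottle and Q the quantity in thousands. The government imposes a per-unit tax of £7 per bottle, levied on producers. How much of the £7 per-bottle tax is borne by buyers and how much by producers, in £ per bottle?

Demand slope: (27 − 9)/(68 − 74) = -3, so Qd = 231 − 3P.
Supply slope: (32 − 16)/(71 − 67) = 4, so Qs = 4P − 252.
Without the tax, 231 − 3P = 4P − 252 gives 7P = 483, so P* = £69 and Q* = 24.
With the tax collected from producers, supply shifts: Qs = 4(P − 7) − 252.
Solving gives Q = 12 with buyers paying £73 and producers receiving £66 (the £7 wedge).
Burden on buyers: £4; on producers: £3. (They sum to £7.)

Buyers bear £4 per bottle; producers bear £3 per bottle.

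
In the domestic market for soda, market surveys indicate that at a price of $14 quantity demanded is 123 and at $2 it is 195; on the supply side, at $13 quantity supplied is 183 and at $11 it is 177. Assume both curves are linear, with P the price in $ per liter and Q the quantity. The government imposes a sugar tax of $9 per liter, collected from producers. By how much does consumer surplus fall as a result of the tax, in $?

Demand slope: (195 − 123)/(2 − 14) = -6, so Qd = 207 − 6P.
Supply slope: (177 − 183)/(11 − 13) = 3, so Qs = 3P + 144.
Without the tax, 207 − 6P = 3P + 144 gives 9P = 63, so P* = $7 and Q* = 165.
With the tax collected from producers, supply shifts: Qs = 3(P − 9) + 144.
Solving gives Q = 147 with buyers paying $10 and producers receiving $1 (the $9 wedge).
ΔCS is the trapezoid between Q = 147 and Q = 165 of height $3: ½ · (165 + 147) · 3 = $468.

Consumer surplus falls by $468.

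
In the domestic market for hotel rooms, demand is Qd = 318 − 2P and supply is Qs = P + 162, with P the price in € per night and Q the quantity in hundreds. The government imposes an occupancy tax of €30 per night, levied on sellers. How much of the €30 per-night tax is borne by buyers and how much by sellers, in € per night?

Before the tax: set 318 − 2P = P + 162 → P* = €52, Q* = 214.
With the tax collected from sellers, supply shifts: Qs = (P − 30) + 162.
Solving gives Q = 194 with buyers paying €62 and sellers receiving €32 (the €30 wedge).
Burden on buyers: €10; on sellers: €20. (They sum to €30.)
The less price-elastic side of the market bears the larger share of a per-unit tax.

Buyers bear €10 per night; sellers bear €20 per night.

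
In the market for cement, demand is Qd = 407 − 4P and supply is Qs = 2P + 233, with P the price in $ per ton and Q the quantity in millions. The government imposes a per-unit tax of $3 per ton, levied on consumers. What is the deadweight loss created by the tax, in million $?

Without the tax, 407 − 4P = 2P + 233 gives 6P = 174, so P* = $29 and Q* = 291.
With the tax collected from consumers, demand (in seller-price terms) shifts: Qd = 407 − 4(P + 3).
Solving gives Q = 287 with consumers paying $30 and suppliers receiving $27 (the $3 wedge).
Quantity falls by |ΔQ| = |291 − 287| = 4.
DWL = ½ · t · |ΔQ| = ½ · 3 · 4 = $6.

Deadweight loss = $6 million.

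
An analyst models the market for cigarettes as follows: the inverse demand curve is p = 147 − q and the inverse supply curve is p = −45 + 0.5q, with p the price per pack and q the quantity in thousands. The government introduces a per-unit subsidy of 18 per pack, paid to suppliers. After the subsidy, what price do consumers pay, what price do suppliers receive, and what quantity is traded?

Rewrite in direct form: qd = 147 − p and qs = 2p + 90.
Before the subsidy: set 147 − p = 2p + 90 → p* = 19, q* = 128.
With a per-unit subsidy paid to suppliers, each receives p + 18 per unit sold, so supply becomes qs = 2(p + 18) + 90.
New equilibrium: consumers pay 7, suppliers receive 25, q = 140. (Wedge: pb − ps = −18.)

Consumers pay 7; suppliers receive 25; quantity = 140.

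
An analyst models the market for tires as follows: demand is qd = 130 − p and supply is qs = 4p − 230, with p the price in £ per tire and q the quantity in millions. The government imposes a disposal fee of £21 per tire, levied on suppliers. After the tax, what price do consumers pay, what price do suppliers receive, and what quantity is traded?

Before the tax: set 130 − p = 4p − 230 → p* = £72, q* = 58.
With the tax collected from suppliers, supply shifts: qs = 4(p − 21) − 230.
Solving gives q = 41.2 with consumers paying £88.8 and suppliers receiving £67.8 (the £21 wedge).

Consumers pay £88.8; suppliers receive £67.8; quantity = 41.2.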